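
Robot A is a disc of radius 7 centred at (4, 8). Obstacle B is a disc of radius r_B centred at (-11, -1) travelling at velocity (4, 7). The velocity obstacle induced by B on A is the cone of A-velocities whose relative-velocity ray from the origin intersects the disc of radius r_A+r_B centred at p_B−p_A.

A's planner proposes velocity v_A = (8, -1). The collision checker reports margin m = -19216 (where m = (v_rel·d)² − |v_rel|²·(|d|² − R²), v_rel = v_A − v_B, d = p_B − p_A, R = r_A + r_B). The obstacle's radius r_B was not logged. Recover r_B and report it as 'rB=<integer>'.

m = -19216
d = (-15, -9);  v_rel = (4, -8),  |v_rel|² = 80
v_rel×d = (4)·(-9) − (-8)·(-15) = -156
since m = R²·80 − (-156)²:  R² = (24336 + -19216) / 80 = 64
R = √64 = 8  ⇒  r_B = 8 − 7 = 1

rB=1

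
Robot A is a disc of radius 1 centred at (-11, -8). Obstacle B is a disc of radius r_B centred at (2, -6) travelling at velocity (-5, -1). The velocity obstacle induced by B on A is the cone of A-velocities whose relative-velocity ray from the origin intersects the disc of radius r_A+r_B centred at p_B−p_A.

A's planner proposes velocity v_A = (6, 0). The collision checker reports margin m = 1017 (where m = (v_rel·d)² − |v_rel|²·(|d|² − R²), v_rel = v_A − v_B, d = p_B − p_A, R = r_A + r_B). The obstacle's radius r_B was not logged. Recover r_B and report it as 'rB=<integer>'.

m = 1017
d = (13, 2);  v_rel = (11, 1),  |v_rel|² = 122
v_rel×d = (11)·(2) − (1)·(13) = 9
since m = R²·122 − 9²:  R² = (81 + 1017) / 122 = 9
R = √9 = 3  ⇒  r_B = 3 − 1 = 2

rB=2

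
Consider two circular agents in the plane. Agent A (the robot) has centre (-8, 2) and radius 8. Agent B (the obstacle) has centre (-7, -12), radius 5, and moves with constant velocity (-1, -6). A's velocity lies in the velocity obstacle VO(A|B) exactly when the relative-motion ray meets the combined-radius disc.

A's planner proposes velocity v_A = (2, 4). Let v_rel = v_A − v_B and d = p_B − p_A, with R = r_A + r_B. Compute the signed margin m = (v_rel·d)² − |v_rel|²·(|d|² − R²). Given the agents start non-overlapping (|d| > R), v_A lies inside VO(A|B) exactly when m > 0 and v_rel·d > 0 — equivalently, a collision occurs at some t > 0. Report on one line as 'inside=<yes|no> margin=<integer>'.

d = (1, -14),  |d|² = 197;  R = 8+5 = 13,  c = 197−13² = 28
v_rel = (3, 10),  |v_rel|² = 109;  v_rel·d = (3)·(1) + (10)·(-14) = -137
109·t² + 274·t + 28 = 0  ⇒  m = (-137)² − 109·28 = 15717
m = 15717 > 0,  v_rel·d = -137 < 0  ⇒  outside

inside=no margin=15717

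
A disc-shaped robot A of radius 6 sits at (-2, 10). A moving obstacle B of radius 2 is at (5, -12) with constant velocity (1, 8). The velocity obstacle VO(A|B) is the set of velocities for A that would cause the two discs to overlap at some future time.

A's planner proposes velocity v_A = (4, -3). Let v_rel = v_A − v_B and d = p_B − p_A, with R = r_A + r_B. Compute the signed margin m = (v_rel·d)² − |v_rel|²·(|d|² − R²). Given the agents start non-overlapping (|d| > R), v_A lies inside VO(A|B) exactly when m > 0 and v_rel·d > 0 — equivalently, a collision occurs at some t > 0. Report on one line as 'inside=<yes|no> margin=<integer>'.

d = (7, -22),  |d|² = 533;  R = 6+2 = 8,  c = 533−8² = 469
v_rel = (3, -11),  |v_rel|² = 130;  v_rel·d = (3)·(7) + (-11)·(-22) = 263
130·t² − 526·t + 469 = 0  ⇒  m = 263² − 130·469 = 8199
m = 8199 > 0,  v_rel·d = 263 > 0  ⇒  inside

inside=yes margin=8199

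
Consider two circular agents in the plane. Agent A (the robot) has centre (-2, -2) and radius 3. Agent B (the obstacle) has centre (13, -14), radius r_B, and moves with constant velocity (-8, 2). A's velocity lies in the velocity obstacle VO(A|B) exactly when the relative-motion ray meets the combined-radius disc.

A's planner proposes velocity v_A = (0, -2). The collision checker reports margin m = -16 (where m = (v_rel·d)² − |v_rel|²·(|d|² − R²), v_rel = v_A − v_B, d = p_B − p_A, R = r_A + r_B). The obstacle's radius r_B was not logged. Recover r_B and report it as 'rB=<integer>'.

m = -16
d = (15, -12);  v_rel = (8, -4),  |v_rel|² = 80
v_rel×d = (8)·(-12) − (-4)·(15) = -36
since m = R²·80 − (-36)²:  R² = (1296 + -16) / 80 = 16
R = √16 = 4  ⇒  r_B = 4 − 3 = 1

rB=1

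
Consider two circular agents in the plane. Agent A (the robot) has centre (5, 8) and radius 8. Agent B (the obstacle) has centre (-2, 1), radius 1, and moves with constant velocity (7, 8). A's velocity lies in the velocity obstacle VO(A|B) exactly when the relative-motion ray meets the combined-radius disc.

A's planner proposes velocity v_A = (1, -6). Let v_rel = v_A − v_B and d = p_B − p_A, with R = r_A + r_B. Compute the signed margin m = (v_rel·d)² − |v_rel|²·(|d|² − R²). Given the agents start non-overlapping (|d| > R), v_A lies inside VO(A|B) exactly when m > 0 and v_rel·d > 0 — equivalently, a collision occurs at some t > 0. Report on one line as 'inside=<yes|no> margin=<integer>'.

d = (-7, -7),  |d|² = 98;  R = 8+1 = 9,  c = 98−9² = 17
v_rel = (-6, -14),  |v_rel|² = 232;  v_rel·d = (-6)·(-7) + (-14)·(-7) = 140
232·t² − 280·t + 17 = 0  ⇒  m = 140² − 232·17 = 15656
m = 15656 > 0,  v_rel·d = 140 > 0  ⇒  inside

inside=yes margin=15656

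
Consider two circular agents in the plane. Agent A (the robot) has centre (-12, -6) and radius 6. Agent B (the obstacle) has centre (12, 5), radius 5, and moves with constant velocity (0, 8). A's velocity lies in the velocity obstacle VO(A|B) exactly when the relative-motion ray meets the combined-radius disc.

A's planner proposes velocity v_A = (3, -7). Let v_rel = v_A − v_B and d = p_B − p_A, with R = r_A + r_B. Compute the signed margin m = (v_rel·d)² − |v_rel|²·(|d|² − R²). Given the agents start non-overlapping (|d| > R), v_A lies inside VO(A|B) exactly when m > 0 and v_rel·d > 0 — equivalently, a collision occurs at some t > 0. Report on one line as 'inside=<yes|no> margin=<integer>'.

d = (24, 11),  |d|² = 697;  R = 6+5 = 11,  c = 697−11² = 576
v_rel = (3, -15),  |v_rel|² = 234;  v_rel·d = (3)·(24) + (-15)·(11) = -93
234·t² + 186·t + 576 = 0  ⇒  m = (-93)² − 234·576 = -126135
m = -126135 < 0,  v_rel·d = -93 < 0  ⇒  outside

inside=no margin=-126135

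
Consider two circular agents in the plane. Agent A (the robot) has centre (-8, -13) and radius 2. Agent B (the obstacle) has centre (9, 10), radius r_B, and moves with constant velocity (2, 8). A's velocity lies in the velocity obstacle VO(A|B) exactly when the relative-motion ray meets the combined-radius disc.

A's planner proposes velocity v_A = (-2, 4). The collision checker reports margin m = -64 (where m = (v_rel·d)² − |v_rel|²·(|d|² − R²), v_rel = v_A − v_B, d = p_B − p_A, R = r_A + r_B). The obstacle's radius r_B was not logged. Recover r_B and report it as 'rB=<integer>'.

m = -64
d = (17, 23);  v_rel = (-4, -4),  |v_rel|² = 32
v_rel×d = (-4)·(23) − (-4)·(17) = -24
since m = R²·32 − (-24)²:  R² = (576 + -64) / 32 = 16
R = √16 = 4  ⇒  r_B = 4 − 2 = 2

rB=2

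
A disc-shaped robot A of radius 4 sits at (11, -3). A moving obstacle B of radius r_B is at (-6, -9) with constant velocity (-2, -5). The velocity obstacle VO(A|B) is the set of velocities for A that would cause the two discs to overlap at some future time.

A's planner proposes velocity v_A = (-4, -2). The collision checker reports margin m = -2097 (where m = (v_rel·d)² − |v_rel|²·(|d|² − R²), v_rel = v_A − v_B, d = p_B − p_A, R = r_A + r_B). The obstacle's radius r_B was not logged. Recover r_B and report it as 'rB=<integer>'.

m = -2097
d = (-17, -6);  v_rel = (-2, 3),  |v_rel|² = 13
v_rel×d = (-2)·(-6) − (3)·(-17) = 63
since m = R²·13 − 63²:  R² = (3969 + -2097) / 13 = 144
R = √144 = 12  ⇒  r_B = 12 − 4 = 8

rB=8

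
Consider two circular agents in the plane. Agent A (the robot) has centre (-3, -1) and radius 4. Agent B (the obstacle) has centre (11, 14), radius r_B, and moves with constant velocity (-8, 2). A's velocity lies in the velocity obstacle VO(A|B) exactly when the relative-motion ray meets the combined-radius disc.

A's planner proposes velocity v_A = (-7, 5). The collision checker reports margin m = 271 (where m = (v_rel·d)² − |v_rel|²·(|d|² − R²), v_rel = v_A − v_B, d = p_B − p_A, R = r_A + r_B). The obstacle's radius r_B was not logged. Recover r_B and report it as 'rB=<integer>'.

m = 271
d = (14, 15);  v_rel = (1, 3),  |v_rel|² = 10
v_rel×d = (1)·(15) − (3)·(14) = -27
since m = R²·10 − (-27)²:  R² = (729 + 271) / 10 = 100
R = √100 = 10  ⇒  r_B = 10 − 4 = 6

rB=6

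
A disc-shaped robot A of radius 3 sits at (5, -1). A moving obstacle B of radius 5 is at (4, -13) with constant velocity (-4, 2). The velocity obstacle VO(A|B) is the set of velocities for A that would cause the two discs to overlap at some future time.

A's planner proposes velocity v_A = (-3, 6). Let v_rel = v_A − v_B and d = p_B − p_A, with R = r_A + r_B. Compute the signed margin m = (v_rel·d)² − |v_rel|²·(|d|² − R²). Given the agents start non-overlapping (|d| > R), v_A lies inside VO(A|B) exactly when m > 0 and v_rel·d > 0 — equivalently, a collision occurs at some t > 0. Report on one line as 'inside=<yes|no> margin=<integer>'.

d = (-1, -12),  |d|² = 145;  R = 3+5 = 8,  c = 145−8² = 81
v_rel = (1, 4),  |v_rel|² = 17;  v_rel·d = (1)·(-1) + (4)·(-12) = -49
17·t² + 98·t + 81 = 0  ⇒  m = (-49)² − 17·81 = 1024
m = 1024 > 0,  v_rel·d = -49 < 0  ⇒  outside

inside=no margin=1024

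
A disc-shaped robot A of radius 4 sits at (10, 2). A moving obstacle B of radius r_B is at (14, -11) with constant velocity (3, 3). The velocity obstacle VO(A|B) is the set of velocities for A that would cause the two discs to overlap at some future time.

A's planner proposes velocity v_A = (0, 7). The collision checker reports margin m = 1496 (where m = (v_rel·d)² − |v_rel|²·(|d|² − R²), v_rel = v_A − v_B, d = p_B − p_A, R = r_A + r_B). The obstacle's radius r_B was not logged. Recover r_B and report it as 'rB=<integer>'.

m = 1496
d = (4, -13);  v_rel = (-3, 4),  |v_rel|² = 25
v_rel×d = (-3)·(-13) − (4)·(4) = 23
since m = R²·25 − 23²:  R² = (529 + 1496) / 25 = 81
R = √81 = 9  ⇒  r_B = 9 − 4 = 5

rB=5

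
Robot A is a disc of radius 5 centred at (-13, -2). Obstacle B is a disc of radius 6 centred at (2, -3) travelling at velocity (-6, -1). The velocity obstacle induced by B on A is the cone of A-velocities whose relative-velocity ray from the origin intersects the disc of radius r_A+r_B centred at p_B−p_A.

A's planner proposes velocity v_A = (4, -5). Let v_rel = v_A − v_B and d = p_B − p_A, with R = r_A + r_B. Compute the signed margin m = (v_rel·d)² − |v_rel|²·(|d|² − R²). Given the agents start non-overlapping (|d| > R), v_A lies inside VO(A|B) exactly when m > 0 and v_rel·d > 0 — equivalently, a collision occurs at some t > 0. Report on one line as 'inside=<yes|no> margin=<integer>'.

d = (15, -1),  |d|² = 226;  R = 5+6 = 11,  c = 226−11² = 105
v_rel = (10, -4),  |v_rel|² = 116;  v_rel·d = (10)·(15) + (-4)·(-1) = 154
116·t² − 308·t + 105 = 0  ⇒  m = 154² − 116·105 = 11536
m = 11536 > 0,  v_rel·d = 154 > 0  ⇒  inside

inside=yes margin=11536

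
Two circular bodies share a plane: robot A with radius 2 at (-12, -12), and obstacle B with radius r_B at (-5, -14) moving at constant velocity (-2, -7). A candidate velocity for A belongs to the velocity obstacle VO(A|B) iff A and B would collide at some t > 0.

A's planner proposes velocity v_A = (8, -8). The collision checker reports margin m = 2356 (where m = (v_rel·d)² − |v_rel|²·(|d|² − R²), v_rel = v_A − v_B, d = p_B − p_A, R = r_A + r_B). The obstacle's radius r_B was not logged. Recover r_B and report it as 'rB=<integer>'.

m = 2356
d = (7, -2);  v_rel = (10, -1),  |v_rel|² = 101
v_rel×d = (10)·(-2) − (-1)·(7) = -13
since m = R²·101 − (-13)²:  R² = (169 + 2356) / 101 = 25
R = √25 = 5  ⇒  r_B = 5 − 2 = 3

rB=3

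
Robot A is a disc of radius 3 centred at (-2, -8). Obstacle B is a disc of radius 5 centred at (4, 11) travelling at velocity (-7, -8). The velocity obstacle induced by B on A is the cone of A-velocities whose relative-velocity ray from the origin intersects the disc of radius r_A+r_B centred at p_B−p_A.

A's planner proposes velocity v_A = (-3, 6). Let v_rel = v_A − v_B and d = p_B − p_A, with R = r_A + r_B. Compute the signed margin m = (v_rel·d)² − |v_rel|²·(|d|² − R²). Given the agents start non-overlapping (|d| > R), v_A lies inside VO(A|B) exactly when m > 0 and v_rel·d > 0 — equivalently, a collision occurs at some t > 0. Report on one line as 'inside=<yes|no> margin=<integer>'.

d = (6, 19),  |d|² = 397;  R = 3+5 = 8,  c = 397−8² = 333
v_rel = (4, 14),  |v_rel|² = 212;  v_rel·d = (4)·(6) + (14)·(19) = 290
212·t² − 580·t + 333 = 0  ⇒  m = 290² − 212·333 = 13504
m = 13504 > 0,  v_rel·d = 290 > 0  ⇒  inside

inside=yes margin=13504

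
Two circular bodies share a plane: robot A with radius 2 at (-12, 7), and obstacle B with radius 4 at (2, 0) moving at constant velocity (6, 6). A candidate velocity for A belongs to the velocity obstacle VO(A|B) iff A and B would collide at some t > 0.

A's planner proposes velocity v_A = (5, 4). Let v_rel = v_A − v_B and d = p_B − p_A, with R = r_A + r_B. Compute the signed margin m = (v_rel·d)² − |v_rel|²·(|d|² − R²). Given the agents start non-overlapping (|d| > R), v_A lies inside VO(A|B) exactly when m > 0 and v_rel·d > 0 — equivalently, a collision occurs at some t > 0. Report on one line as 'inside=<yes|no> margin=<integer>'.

d = (14, -7),  |d|² = 245;  R = 2+4 = 6,  c = 245−6² = 209
v_rel = (-1, -2),  |v_rel|² = 5;  v_rel·d = (-1)·(14) + (-2)·(-7) = 0
5·t² − 0·t + 209 = 0  ⇒  m = 0² − 5·209 = -1045
m = -1045 < 0,  v_rel·d = 0 = 0  ⇒  outside

inside=no margin=-1045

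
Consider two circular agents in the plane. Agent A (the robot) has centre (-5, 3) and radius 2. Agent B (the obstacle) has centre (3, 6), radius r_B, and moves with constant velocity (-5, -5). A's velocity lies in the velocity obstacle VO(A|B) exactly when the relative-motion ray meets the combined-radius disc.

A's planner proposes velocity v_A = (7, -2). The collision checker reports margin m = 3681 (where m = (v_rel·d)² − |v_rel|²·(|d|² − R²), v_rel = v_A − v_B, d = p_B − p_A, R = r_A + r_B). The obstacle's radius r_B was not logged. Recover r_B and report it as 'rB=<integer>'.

m = 3681
d = (8, 3);  v_rel = (12, 3),  |v_rel|² = 153
v_rel×d = (12)·(3) − (3)·(8) = 12
since m = R²·153 − 12²:  R² = (144 + 3681) / 153 = 25
R = √25 = 5  ⇒  r_B = 5 − 2 = 3

rB=3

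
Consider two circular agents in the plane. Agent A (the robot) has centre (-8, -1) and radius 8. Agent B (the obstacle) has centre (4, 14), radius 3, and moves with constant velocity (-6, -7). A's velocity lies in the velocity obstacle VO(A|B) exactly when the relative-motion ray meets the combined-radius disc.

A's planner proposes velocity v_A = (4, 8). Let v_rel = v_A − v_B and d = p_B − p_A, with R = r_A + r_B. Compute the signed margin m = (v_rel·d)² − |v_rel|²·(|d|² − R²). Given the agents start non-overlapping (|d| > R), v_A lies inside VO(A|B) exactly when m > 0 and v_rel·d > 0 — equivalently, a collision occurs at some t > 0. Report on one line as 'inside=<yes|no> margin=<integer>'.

d = (12, 15),  |d|² = 369;  R = 8+3 = 11,  c = 369−11² = 248
v_rel = (10, 15),  |v_rel|² = 325;  v_rel·d = (10)·(12) + (15)·(15) = 345
325·t² − 690·t + 248 = 0  ⇒  m = 345² − 325·248 = 38425
m = 38425 > 0,  v_rel·d = 345 > 0  ⇒  inside

inside=yes margin=38425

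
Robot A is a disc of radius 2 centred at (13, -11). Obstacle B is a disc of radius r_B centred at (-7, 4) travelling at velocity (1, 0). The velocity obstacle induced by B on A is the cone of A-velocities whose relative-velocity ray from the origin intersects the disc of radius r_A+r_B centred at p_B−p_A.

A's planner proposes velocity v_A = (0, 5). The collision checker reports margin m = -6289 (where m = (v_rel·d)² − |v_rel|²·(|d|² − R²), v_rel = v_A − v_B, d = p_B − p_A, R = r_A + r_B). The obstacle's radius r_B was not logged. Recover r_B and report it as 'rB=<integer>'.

m = -6289
d = (-20, 15);  v_rel = (-1, 5),  |v_rel|² = 26
v_rel×d = (-1)·(15) − (5)·(-20) = 85
since m = R²·26 − 85²:  R² = (7225 + -6289) / 26 = 36
R = √36 = 6  ⇒  r_B = 6 − 2 = 4

rB=4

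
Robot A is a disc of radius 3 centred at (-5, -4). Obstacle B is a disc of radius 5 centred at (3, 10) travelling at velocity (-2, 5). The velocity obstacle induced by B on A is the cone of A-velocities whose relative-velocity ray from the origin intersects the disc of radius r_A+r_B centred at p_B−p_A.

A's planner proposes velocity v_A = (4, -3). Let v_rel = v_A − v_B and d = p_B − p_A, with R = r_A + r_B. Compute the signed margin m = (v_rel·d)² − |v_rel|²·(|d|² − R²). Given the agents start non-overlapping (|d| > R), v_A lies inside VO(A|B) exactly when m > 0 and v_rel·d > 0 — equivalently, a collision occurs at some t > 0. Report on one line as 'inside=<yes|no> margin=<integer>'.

d = (8, 14),  |d|² = 260;  R = 3+5 = 8,  c = 260−8² = 196
v_rel = (6, -8),  |v_rel|² = 100;  v_rel·d = (6)·(8) + (-8)·(14) = -64
100·t² + 128·t + 196 = 0  ⇒  m = (-64)² − 100·196 = -15504
m = -15504 < 0,  v_rel·d = -64 < 0  ⇒  outside

inside=no margin=-15504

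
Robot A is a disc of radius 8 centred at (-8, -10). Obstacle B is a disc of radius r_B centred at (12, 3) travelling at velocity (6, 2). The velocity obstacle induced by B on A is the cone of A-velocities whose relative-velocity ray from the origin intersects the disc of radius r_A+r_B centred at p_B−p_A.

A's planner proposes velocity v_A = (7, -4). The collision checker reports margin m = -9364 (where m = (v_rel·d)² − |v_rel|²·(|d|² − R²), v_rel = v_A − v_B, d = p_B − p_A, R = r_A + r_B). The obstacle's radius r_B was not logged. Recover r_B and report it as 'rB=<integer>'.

m = -9364
d = (20, 13);  v_rel = (1, -6),  |v_rel|² = 37
v_rel×d = (1)·(13) − (-6)·(20) = 133
since m = R²·37 − 133²:  R² = (17689 + -9364) / 37 = 225
R = √225 = 15  ⇒  r_B = 15 − 8 = 7

rB=7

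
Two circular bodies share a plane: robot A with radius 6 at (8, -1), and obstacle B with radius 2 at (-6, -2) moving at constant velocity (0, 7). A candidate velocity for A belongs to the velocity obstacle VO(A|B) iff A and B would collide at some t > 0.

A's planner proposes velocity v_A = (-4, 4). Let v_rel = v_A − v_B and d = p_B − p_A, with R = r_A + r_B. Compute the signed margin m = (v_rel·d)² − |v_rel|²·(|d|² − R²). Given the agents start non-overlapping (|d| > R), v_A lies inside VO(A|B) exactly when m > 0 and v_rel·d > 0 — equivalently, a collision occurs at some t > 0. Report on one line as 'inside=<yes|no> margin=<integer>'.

d = (-14, -1),  |d|² = 197;  R = 6+2 = 8,  c = 197−8² = 133
v_rel = (-4, -3),  |v_rel|² = 25;  v_rel·d = (-4)·(-14) + (-3)·(-1) = 59
25·t² − 118·t + 133 = 0  ⇒  m = 59² − 25·133 = 156
m = 156 > 0,  v_rel·d = 59 > 0  ⇒  inside

inside=yes margin=156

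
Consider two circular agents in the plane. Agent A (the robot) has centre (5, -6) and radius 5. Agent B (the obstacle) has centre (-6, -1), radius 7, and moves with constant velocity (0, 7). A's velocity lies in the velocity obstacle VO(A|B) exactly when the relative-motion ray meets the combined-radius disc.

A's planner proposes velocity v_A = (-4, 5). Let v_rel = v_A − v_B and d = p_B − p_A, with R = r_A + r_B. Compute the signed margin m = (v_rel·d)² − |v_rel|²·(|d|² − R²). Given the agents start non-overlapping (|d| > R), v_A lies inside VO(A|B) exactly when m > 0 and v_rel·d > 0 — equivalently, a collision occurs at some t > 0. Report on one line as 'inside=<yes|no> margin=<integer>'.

d = (-11, 5),  |d|² = 146;  R = 5+7 = 12,  c = 146−12² = 2
v_rel = (-4, -2),  |v_rel|² = 20;  v_rel·d = (-4)·(-11) + (-2)·(5) = 34
20·t² − 68·t + 2 = 0  ⇒  m = 34² − 20·2 = 1116
m = 1116 > 0,  v_rel·d = 34 > 0  ⇒  inside

inside=yes margin=1116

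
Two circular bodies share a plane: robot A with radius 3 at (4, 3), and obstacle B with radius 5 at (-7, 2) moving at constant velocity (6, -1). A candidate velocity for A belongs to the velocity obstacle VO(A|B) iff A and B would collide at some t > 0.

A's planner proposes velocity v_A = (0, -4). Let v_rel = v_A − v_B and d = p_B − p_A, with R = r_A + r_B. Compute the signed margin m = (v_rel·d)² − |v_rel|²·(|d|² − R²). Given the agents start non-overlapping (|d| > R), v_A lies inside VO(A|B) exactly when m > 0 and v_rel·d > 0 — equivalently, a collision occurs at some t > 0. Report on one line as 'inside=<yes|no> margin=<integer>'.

d = (-11, -1),  |d|² = 122;  R = 3+5 = 8,  c = 122−8² = 58
v_rel = (-6, -3),  |v_rel|² = 45;  v_rel·d = (-6)·(-11) + (-3)·(-1) = 69
45·t² − 138·t + 58 = 0  ⇒  m = 69² − 45·58 = 2151
m = 2151 > 0,  v_rel·d = 69 > 0  ⇒  inside

inside=yes margin=2151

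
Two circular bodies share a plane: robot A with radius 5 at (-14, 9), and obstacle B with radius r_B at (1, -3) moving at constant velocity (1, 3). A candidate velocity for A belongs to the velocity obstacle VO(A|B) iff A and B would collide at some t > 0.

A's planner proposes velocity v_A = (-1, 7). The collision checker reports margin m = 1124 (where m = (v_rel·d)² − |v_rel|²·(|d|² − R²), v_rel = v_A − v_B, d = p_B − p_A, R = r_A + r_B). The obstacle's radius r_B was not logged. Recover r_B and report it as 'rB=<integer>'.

m = 1124
d = (15, -12);  v_rel = (-2, 4),  |v_rel|² = 20
v_rel×d = (-2)·(-12) − (4)·(15) = -36
since m = R²·20 − (-36)²:  R² = (1296 + 1124) / 20 = 121
R = √121 = 11  ⇒  r_B = 11 − 5 = 6

rB=6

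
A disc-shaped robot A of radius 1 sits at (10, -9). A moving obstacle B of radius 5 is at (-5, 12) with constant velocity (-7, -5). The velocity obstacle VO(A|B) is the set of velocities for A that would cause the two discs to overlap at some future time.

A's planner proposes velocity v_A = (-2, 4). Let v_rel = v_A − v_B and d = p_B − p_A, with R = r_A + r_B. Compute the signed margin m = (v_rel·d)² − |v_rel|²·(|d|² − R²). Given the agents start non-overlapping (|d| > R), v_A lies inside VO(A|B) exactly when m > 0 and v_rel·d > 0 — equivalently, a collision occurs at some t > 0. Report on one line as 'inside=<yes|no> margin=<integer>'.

d = (-15, 21),  |d|² = 666;  R = 1+5 = 6,  c = 666−6² = 630
v_rel = (5, 9),  |v_rel|² = 106;  v_rel·d = (5)·(-15) + (9)·(21) = 114
106·t² − 228·t + 630 = 0  ⇒  m = 114² − 106·630 = -53784
m = -53784 < 0,  v_rel·d = 114 > 0  ⇒  outside

inside=no margin=-53784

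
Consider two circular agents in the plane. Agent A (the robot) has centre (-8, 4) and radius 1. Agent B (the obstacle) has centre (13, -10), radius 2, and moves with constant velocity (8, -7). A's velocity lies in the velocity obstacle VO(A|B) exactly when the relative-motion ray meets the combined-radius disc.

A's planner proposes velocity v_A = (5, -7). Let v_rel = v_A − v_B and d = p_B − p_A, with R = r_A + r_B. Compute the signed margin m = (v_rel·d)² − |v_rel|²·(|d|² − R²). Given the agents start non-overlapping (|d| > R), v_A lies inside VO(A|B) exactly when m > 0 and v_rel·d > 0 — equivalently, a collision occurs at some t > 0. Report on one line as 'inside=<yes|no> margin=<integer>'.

d = (21, -14),  |d|² = 637;  R = 1+2 = 3,  c = 637−3² = 628
v_rel = (-3, 0),  |v_rel|² = 9;  v_rel·d = (-3)·(21) + (0)·(-14) = -63
9·t² + 126·t + 628 = 0  ⇒  m = (-63)² − 9·628 = -1683
m = -1683 < 0,  v_rel·d = -63 < 0  ⇒  outside

inside=no margin=-1683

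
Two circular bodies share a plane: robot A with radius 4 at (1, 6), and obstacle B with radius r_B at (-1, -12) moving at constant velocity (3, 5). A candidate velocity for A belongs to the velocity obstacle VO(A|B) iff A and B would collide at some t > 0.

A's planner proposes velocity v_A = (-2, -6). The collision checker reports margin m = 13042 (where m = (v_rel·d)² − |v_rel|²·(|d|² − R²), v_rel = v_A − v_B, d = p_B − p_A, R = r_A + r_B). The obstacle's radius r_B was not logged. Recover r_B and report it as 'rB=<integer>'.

m = 13042
d = (-2, -18);  v_rel = (-5, -11),  |v_rel|² = 146
v_rel×d = (-5)·(-18) − (-11)·(-2) = 68
since m = R²·146 − 68²:  R² = (4624 + 13042) / 146 = 121
R = √121 = 11  ⇒  r_B = 11 − 4 = 7

rB=7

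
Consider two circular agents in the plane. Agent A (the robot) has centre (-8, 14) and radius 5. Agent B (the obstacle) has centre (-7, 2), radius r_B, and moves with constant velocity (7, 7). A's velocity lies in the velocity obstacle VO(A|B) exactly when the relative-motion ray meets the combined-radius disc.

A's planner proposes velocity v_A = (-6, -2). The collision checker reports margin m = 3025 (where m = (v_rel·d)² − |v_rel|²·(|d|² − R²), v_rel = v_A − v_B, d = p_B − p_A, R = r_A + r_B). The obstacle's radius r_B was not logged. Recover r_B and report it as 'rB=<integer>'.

m = 3025
d = (1, -12);  v_rel = (-13, -9),  |v_rel|² = 250
v_rel×d = (-13)·(-12) − (-9)·(1) = 165
since m = R²·250 − 165²:  R² = (27225 + 3025) / 250 = 121
R = √121 = 11  ⇒  r_B = 11 − 5 = 6

rB=6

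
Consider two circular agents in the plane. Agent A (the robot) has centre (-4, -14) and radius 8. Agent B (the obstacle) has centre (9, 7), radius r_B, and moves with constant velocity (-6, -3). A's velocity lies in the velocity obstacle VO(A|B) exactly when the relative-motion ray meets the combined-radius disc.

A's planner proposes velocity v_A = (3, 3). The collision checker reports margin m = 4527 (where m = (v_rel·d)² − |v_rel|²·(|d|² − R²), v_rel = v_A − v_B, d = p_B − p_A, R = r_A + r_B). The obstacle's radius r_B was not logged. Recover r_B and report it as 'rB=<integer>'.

m = 4527
d = (13, 21);  v_rel = (9, 6),  |v_rel|² = 117
v_rel×d = (9)·(21) − (6)·(13) = 111
since m = R²·117 − 111²:  R² = (12321 + 4527) / 117 = 144
R = √144 = 12  ⇒  r_B = 12 − 8 = 4

rB=4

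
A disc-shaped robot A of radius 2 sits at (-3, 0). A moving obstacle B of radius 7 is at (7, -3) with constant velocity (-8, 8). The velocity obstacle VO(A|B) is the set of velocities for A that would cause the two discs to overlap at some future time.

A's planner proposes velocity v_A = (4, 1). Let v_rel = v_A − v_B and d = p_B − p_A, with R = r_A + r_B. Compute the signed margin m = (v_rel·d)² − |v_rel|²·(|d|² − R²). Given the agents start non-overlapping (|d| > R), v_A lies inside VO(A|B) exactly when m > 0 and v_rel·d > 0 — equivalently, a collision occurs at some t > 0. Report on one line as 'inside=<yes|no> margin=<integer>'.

d = (10, -3),  |d|² = 109;  R = 2+7 = 9,  c = 109−9² = 28
v_rel = (12, -7),  |v_rel|² = 193;  v_rel·d = (12)·(10) + (-7)·(-3) = 141
193·t² − 282·t + 28 = 0  ⇒  m = 141² − 193·28 = 14477
m = 14477 > 0,  v_rel·d = 141 > 0  ⇒  inside

inside=yes margin=14477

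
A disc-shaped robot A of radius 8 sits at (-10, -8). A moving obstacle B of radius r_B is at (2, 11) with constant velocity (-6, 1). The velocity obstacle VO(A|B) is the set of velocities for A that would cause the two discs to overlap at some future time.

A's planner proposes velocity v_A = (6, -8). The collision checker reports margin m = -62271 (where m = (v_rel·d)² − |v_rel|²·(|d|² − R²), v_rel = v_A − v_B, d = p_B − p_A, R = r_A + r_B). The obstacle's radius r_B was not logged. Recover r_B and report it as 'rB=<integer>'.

m = -62271
d = (12, 19);  v_rel = (12, -9),  |v_rel|² = 225
v_rel×d = (12)·(19) − (-9)·(12) = 336
since m = R²·225 − 336²:  R² = (112896 + -62271) / 225 = 225
R = √225 = 15  ⇒  r_B = 15 − 8 = 7

rB=7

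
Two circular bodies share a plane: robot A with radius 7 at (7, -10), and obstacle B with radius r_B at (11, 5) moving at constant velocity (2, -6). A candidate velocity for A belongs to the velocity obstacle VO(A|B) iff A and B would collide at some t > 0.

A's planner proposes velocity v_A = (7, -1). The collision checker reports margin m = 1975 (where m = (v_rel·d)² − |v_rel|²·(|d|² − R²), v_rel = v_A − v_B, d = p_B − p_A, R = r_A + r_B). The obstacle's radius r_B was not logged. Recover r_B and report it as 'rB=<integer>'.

m = 1975
d = (4, 15);  v_rel = (5, 5),  |v_rel|² = 50
v_rel×d = (5)·(15) − (5)·(4) = 55
since m = R²·50 − 55²:  R² = (3025 + 1975) / 50 = 100
R = √100 = 10  ⇒  r_B = 10 − 7 = 3

rB=3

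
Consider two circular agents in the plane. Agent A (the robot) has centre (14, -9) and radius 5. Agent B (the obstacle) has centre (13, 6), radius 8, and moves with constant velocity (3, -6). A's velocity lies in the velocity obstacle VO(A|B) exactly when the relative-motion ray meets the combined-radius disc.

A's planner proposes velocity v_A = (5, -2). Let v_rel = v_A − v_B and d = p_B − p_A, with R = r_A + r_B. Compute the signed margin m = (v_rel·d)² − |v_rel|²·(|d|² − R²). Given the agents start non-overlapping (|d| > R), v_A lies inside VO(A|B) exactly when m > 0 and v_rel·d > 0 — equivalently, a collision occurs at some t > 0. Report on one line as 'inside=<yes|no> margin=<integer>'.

d = (-1, 15),  |d|² = 226;  R = 5+8 = 13,  c = 226−13² = 57
v_rel = (2, 4),  |v_rel|² = 20;  v_rel·d = (2)·(-1) + (4)·(15) = 58
20·t² − 116·t + 57 = 0  ⇒  m = 58² − 20·57 = 2224
m = 2224 > 0,  v_rel·d = 58 > 0  ⇒  inside

inside=yes margin=2224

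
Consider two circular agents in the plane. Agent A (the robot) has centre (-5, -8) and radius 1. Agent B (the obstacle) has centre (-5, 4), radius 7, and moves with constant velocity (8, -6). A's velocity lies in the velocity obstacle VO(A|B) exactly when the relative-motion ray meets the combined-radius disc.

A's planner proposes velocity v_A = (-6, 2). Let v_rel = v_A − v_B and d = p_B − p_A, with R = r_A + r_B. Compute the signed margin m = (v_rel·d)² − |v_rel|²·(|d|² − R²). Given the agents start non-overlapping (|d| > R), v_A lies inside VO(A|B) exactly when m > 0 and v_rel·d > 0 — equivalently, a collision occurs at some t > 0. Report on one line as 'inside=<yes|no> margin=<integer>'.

d = (0, 12),  |d|² = 144;  R = 1+7 = 8,  c = 144−8² = 80
v_rel = (-14, 8),  |v_rel|² = 260;  v_rel·d = (-14)·(0) + (8)·(12) = 96
260·t² − 192·t + 80 = 0  ⇒  m = 96² − 260·80 = -11584
m = -11584 < 0,  v_rel·d = 96 > 0  ⇒  outside

inside=no margin=-11584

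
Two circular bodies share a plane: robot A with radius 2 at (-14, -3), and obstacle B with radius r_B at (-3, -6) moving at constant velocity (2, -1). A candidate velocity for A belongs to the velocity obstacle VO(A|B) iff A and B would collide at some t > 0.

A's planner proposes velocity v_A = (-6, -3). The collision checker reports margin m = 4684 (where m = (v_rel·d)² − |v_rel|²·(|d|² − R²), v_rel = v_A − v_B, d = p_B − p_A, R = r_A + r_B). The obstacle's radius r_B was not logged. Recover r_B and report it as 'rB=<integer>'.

m = 4684
d = (11, -3);  v_rel = (-8, -2),  |v_rel|² = 68
v_rel×d = (-8)·(-3) − (-2)·(11) = 46
since m = R²·68 − 46²:  R² = (2116 + 4684) / 68 = 100
R = √100 = 10  ⇒  r_B = 10 − 2 = 8

rB=8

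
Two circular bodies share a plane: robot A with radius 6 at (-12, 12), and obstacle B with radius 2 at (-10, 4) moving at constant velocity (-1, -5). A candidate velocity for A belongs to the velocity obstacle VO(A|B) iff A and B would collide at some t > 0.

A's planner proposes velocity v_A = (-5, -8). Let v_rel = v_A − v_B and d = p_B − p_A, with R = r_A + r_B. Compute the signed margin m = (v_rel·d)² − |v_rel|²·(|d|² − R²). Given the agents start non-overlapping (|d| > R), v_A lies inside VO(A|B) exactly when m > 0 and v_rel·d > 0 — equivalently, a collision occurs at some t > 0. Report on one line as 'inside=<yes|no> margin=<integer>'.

d = (2, -8),  |d|² = 68;  R = 6+2 = 8,  c = 68−8² = 4
v_rel = (-4, -3),  |v_rel|² = 25;  v_rel·d = (-4)·(2) + (-3)·(-8) = 16
25·t² − 32·t + 4 = 0  ⇒  m = 16² − 25·4 = 156
m = 156 > 0,  v_rel·d = 16 > 0  ⇒  inside

inside=yes margin=156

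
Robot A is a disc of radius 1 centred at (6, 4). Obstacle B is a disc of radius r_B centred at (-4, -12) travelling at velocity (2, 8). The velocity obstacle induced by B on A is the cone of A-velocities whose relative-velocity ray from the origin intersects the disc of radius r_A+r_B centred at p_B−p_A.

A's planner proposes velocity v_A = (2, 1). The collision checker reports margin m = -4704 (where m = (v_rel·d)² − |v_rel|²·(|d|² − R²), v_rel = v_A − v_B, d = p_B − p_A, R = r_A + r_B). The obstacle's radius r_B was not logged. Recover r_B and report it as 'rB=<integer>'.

m = -4704
d = (-10, -16);  v_rel = (0, -7),  |v_rel|² = 49
v_rel×d = (0)·(-16) − (-7)·(-10) = -70
since m = R²·49 − (-70)²:  R² = (4900 + -4704) / 49 = 4
R = √4 = 2  ⇒  r_B = 2 − 1 = 1

rB=1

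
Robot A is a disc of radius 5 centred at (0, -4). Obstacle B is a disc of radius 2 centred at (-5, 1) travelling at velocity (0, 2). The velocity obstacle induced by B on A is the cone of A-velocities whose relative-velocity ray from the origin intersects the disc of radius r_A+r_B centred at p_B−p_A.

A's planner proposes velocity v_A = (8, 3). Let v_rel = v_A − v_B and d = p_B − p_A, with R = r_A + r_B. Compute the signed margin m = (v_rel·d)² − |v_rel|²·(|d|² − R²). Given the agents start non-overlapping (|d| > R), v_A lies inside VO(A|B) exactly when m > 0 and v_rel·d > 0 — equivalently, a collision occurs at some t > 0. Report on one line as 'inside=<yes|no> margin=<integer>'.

d = (-5, 5),  |d|² = 50;  R = 5+2 = 7,  c = 50−7² = 1
v_rel = (8, 1),  |v_rel|² = 65;  v_rel·d = (8)·(-5) + (1)·(5) = -35
65·t² + 70·t + 1 = 0  ⇒  m = (-35)² − 65·1 = 1160
m = 1160 > 0,  v_rel·d = -35 < 0  ⇒  outside

inside=no margin=1160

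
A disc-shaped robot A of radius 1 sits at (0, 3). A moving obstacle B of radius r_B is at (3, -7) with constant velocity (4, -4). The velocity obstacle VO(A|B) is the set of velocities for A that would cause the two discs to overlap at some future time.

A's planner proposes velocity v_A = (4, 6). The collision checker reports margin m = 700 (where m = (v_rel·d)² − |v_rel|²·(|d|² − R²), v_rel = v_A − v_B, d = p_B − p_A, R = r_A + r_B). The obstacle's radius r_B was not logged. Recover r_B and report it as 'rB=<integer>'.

m = 700
d = (3, -10);  v_rel = (0, 10),  |v_rel|² = 100
v_rel×d = (0)·(-10) − (10)·(3) = -30
since m = R²·100 − (-30)²:  R² = (900 + 700) / 100 = 16
R = √16 = 4  ⇒  r_B = 4 − 1 = 3

rB=3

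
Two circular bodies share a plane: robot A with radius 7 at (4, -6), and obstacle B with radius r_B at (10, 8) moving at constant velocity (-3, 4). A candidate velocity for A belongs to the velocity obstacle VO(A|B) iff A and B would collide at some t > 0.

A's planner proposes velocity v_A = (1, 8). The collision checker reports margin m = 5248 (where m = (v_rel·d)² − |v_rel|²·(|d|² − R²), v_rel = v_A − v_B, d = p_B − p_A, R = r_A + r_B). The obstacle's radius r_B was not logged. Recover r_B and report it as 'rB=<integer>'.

m = 5248
d = (6, 14);  v_rel = (4, 4),  |v_rel|² = 32
v_rel×d = (4)·(14) − (4)·(6) = 32
since m = R²·32 − 32²:  R² = (1024 + 5248) / 32 = 196
R = √196 = 14  ⇒  r_B = 14 − 7 = 7

rB=7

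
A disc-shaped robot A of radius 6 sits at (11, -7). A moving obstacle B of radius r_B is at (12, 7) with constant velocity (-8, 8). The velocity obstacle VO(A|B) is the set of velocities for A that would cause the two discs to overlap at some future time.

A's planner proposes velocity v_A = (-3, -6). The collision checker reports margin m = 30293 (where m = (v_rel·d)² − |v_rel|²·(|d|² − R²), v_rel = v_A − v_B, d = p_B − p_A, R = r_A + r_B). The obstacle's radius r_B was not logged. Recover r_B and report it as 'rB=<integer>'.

m = 30293
d = (1, 14);  v_rel = (5, -14),  |v_rel|² = 221
v_rel×d = (5)·(14) − (-14)·(1) = 84
since m = R²·221 − 84²:  R² = (7056 + 30293) / 221 = 169
R = √169 = 13  ⇒  r_B = 13 − 6 = 7

rB=7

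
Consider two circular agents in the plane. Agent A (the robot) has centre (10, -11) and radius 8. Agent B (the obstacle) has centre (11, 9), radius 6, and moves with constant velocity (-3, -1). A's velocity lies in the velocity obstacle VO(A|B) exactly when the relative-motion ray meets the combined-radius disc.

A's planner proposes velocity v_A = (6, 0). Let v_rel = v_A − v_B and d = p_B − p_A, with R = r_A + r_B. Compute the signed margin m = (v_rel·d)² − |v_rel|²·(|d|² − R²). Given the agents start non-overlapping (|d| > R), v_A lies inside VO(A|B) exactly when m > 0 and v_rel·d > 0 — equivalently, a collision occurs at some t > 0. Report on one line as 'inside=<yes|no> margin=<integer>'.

d = (1, 20),  |d|² = 401;  R = 8+6 = 14,  c = 401−14² = 205
v_rel = (9, 1),  |v_rel|² = 82;  v_rel·d = (9)·(1) + (1)·(20) = 29
82·t² − 58·t + 205 = 0  ⇒  m = 29² − 82·205 = -15969
m = -15969 < 0,  v_rel·d = 29 > 0  ⇒  outside

inside=no margin=-15969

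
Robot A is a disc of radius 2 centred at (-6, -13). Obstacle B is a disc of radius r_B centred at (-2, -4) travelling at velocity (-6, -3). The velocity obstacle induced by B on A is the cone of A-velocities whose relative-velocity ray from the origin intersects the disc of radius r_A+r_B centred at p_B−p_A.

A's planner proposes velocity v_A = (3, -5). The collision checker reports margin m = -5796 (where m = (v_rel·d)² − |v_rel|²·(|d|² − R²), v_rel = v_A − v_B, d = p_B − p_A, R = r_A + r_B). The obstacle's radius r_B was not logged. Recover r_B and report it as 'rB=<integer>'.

m = -5796
d = (4, 9);  v_rel = (9, -2),  |v_rel|² = 85
v_rel×d = (9)·(9) − (-2)·(4) = 89
since m = R²·85 − 89²:  R² = (7921 + -5796) / 85 = 25
R = √25 = 5  ⇒  r_B = 5 − 2 = 3

rB=3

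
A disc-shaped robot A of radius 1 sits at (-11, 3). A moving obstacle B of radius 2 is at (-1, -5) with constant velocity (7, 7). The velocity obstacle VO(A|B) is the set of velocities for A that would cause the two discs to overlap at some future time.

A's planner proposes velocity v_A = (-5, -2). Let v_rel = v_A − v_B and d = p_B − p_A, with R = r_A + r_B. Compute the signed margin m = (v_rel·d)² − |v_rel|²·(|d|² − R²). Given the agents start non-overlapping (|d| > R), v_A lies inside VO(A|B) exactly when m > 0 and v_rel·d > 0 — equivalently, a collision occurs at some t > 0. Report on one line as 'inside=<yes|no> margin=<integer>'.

d = (10, -8),  |d|² = 164;  R = 1+2 = 3,  c = 164−3² = 155
v_rel = (-12, -9),  |v_rel|² = 225;  v_rel·d = (-12)·(10) + (-9)·(-8) = -48
225·t² + 96·t + 155 = 0  ⇒  m = (-48)² − 225·155 = -32571
m = -32571 < 0,  v_rel·d = -48 < 0  ⇒  outside

inside=no margin=-32571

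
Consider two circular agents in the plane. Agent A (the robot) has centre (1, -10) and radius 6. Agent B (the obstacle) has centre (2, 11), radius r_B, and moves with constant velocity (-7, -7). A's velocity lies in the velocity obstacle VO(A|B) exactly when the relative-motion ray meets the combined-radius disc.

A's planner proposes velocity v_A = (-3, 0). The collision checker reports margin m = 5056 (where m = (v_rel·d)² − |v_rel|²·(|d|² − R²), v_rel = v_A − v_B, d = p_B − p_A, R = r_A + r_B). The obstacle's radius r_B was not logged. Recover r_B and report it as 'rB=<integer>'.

m = 5056
d = (1, 21);  v_rel = (4, 7),  |v_rel|² = 65
v_rel×d = (4)·(21) − (7)·(1) = 77
since m = R²·65 − 77²:  R² = (5929 + 5056) / 65 = 169
R = √169 = 13  ⇒  r_B = 13 − 6 = 7

rB=7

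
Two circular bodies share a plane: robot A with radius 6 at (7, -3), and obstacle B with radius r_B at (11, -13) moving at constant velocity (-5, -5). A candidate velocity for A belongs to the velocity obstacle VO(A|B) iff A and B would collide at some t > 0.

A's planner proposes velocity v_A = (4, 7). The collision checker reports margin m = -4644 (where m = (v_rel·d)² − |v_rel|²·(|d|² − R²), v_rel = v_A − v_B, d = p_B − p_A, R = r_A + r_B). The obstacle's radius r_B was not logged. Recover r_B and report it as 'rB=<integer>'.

m = -4644
d = (4, -10);  v_rel = (9, 12),  |v_rel|² = 225
v_rel×d = (9)·(-10) − (12)·(4) = -138
since m = R²·225 − (-138)²:  R² = (19044 + -4644) / 225 = 64
R = √64 = 8  ⇒  r_B = 8 − 6 = 2

rB=2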